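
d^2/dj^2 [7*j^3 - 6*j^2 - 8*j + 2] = 42*j - 12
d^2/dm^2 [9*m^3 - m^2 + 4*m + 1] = 54*m - 2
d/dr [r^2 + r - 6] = 2*r + 1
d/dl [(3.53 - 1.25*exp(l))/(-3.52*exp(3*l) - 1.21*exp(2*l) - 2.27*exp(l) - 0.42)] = (-8.8*exp(3*l) + 35.7643*exp(2*l) + 8.5426*exp(l) + 8.5381)*exp(l)/(12.3904*exp(6*l) + 8.5184*exp(5*l) + 17.4449*exp(4*l) + 8.4502*exp(3*l) + 6.1693*exp(2*l) + 1.9068*exp(l) + 0.1764)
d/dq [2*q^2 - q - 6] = 4*q - 1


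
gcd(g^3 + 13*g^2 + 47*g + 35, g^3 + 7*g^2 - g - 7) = g^2 + 8*g + 7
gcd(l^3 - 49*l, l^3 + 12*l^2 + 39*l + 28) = l + 7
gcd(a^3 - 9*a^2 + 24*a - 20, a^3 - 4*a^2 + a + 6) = a - 2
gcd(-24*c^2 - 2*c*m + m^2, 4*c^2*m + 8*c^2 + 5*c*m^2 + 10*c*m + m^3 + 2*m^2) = 4*c + m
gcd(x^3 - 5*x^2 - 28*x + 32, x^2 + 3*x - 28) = 1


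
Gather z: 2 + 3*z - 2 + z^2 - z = z^2 + 2*z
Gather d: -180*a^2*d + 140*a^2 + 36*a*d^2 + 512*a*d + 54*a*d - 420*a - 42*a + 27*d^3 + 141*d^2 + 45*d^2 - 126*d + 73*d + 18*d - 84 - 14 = 140*a^2 - 462*a + 27*d^3 + d^2*(36*a + 186) + d*(-180*a^2 + 566*a - 35) - 98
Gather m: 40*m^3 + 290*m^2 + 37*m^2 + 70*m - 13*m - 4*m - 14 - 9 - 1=40*m^3 + 327*m^2 + 53*m - 24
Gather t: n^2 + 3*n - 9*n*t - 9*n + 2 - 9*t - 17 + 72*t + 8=n^2 - 6*n + t*(63 - 9*n) - 7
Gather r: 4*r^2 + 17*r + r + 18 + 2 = 4*r^2 + 18*r + 20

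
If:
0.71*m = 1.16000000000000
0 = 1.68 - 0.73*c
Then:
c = 2.30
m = 1.63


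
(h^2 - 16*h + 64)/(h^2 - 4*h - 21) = (-h^2 + 16*h - 64)/(-h^2 + 4*h + 21)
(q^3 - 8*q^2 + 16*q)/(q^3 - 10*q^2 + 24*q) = (q - 4)/(q - 6)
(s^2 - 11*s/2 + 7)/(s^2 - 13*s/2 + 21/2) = (s - 2)/(s - 3)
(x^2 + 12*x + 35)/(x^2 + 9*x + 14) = (x + 5)/(x + 2)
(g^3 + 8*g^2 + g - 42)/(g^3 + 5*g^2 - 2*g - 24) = (g + 7)/(g + 4)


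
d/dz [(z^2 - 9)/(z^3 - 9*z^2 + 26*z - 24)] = (-z^2 - 6*z + 26)/(z^4 - 12*z^3 + 52*z^2 - 96*z + 64)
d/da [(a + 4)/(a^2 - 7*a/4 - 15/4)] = 4*(-4*a^2 - 32*a + 13)/(16*a^4 - 56*a^3 - 71*a^2 + 210*a + 225)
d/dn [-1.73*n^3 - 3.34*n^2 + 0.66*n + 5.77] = -5.19*n^2 - 6.68*n + 0.66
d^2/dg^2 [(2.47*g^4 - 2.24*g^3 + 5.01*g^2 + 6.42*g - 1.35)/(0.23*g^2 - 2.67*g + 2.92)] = (0.261326*g^6 - 9.10096199999999*g^5 + 115.60341*g^4 - 330.209914*g^3 + 336.889326*g^2 - 135.490638*g + 168.105594)/(0.012167*g^6 - 0.423729*g^5 + 5.382345*g^4 - 29.793195*g^3 + 68.33238*g^2 - 68.296464*g + 24.897088)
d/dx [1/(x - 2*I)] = -1/(x - 2*I)^2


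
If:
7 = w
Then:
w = 7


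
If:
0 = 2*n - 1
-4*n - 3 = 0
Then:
No Solution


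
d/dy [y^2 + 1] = 2*y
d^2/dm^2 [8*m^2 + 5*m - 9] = 16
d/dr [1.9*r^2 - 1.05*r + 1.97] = 3.8*r - 1.05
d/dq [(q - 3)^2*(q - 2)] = (q - 3)*(3*q - 7)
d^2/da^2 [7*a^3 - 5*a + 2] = 42*a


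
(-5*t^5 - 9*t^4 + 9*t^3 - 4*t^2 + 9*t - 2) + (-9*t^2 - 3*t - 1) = -5*t^5 - 9*t^4 + 9*t^3 - 13*t^2 + 6*t - 3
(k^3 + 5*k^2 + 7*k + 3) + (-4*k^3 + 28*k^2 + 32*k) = -3*k^3 + 33*k^2 + 39*k + 3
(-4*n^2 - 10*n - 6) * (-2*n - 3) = 8*n^3 + 32*n^2 + 42*n + 18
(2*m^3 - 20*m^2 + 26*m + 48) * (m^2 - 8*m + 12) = 2*m^5 - 36*m^4 + 210*m^3 - 400*m^2 - 72*m + 576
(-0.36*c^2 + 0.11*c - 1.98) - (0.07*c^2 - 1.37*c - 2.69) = -0.43*c^2 + 1.48*c + 0.71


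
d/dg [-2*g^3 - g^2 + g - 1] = -6*g^2 - 2*g + 1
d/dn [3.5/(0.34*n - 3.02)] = -1.19/(0.34*n - 3.02)^2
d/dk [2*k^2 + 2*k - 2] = 4*k + 2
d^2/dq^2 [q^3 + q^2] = 6*q + 2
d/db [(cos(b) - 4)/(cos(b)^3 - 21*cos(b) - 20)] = (3*cos(b)/2 - 6*cos(2*b) + cos(3*b)/2 + 98)*sin(b)/(-cos(b)^3 + 21*cos(b) + 20)^2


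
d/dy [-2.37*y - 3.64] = -2.37000000000000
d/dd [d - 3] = 1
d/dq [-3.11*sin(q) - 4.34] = -3.11*cos(q)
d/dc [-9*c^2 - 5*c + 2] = -18*c - 5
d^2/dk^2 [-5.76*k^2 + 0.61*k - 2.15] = -11.5200000000000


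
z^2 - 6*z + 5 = (z - 5)*(z - 1)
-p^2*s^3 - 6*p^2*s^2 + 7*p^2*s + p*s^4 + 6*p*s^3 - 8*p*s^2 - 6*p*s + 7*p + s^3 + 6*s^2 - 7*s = (-p + s)*(s - 1)*(s + 7)*(p*s + 1)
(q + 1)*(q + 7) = q^2 + 8*q + 7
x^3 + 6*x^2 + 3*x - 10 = (x - 1)*(x + 2)*(x + 5)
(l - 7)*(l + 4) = l^2 - 3*l - 28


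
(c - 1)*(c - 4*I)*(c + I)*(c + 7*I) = c^4 - c^3 + 4*I*c^3 + 25*c^2 - 4*I*c^2 - 25*c + 28*I*c - 28*I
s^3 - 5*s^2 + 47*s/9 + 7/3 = (s - 3)*(s - 7/3)*(s + 1/3)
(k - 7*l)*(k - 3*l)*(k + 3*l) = k^3 - 7*k^2*l - 9*k*l^2 + 63*l^3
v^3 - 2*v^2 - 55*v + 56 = (v - 8)*(v - 1)*(v + 7)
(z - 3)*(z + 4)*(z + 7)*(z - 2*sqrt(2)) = z^4 - 2*sqrt(2)*z^3 + 8*z^3 - 16*sqrt(2)*z^2 - 5*z^2 - 84*z + 10*sqrt(2)*z + 168*sqrt(2)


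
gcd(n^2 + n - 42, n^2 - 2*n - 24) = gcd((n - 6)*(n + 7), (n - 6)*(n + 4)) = n - 6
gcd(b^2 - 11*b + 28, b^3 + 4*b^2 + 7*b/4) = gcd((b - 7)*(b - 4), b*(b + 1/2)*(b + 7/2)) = 1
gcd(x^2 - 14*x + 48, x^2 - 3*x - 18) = x - 6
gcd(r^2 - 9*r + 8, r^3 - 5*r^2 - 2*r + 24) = 1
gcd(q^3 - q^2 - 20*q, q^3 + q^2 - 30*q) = q^2 - 5*q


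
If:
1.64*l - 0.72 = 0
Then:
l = 0.44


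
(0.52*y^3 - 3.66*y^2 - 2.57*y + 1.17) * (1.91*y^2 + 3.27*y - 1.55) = 0.9932*y^5 - 5.2902*y^4 - 17.6829*y^3 - 0.4962*y^2 + 7.8094*y - 1.8135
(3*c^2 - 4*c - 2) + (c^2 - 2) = 4*c^2 - 4*c - 4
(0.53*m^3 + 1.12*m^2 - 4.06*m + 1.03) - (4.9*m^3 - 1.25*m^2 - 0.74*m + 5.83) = -4.37*m^3 + 2.37*m^2 - 3.32*m - 4.8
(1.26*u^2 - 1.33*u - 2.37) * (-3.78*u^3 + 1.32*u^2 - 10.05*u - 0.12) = -4.7628*u^5 + 6.6906*u^4 - 5.46*u^3 + 10.0869*u^2 + 23.9781*u + 0.2844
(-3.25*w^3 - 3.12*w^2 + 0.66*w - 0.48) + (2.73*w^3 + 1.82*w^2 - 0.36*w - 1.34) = -0.52*w^3 - 1.3*w^2 + 0.3*w - 1.82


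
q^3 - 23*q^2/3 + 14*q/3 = q*(q - 7)*(q - 2/3)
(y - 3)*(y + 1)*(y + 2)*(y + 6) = y^4 + 6*y^3 - 7*y^2 - 48*y - 36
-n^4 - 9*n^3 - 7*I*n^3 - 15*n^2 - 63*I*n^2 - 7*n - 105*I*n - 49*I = (n + 7)*(n + 7*I)*(-I*n - I)^2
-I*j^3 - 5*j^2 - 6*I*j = j*(j - 6*I)*(-I*j + 1)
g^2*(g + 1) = g^3 + g^2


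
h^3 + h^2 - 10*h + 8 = (h - 2)*(h - 1)*(h + 4)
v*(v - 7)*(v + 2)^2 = v^4 - 3*v^3 - 24*v^2 - 28*v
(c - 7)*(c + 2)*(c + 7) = c^3 + 2*c^2 - 49*c - 98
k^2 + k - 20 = (k - 4)*(k + 5)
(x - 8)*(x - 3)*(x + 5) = x^3 - 6*x^2 - 31*x + 120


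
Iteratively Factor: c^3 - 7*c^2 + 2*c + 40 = (c + 2)*(c^2 - 9*c + 20) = (c - 4)*(c + 2)*(c - 5)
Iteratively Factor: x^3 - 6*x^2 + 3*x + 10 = (x - 5)*(x^2 - x - 2) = (x - 5)*(x + 1)*(x - 2)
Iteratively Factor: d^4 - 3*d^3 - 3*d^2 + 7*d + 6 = (d + 1)*(d^3 - 4*d^2 + d + 6) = (d + 1)^2*(d^2 - 5*d + 6) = (d - 3)*(d + 1)^2*(d - 2)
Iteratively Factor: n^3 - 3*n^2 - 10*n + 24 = (n + 3)*(n^2 - 6*n + 8) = (n - 2)*(n + 3)*(n - 4)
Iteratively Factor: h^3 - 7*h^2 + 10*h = (h)*(h^2 - 7*h + 10) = h*(h - 2)*(h - 5)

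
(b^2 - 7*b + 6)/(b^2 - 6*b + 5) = (b - 6)/(b - 5)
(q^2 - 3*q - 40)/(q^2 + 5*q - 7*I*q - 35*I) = (q - 8)/(q - 7*I)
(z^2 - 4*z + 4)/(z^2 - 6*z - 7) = (-z^2 + 4*z - 4)/(-z^2 + 6*z + 7)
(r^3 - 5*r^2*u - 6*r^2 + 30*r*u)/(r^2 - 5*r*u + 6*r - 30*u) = r*(r - 6)/(r + 6)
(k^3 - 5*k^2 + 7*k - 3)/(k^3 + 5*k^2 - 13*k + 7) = (k - 3)/(k + 7)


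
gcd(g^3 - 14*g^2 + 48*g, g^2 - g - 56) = g - 8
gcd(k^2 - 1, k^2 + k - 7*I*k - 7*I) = k + 1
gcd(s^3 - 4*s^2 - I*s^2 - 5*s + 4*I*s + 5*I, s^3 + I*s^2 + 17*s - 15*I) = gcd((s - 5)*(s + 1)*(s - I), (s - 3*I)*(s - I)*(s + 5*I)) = s - I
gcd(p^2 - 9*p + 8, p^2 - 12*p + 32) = p - 8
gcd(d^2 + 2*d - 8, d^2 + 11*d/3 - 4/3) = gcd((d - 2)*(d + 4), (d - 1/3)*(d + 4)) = d + 4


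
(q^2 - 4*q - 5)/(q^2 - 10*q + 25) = (q + 1)/(q - 5)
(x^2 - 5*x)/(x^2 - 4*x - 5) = x/(x + 1)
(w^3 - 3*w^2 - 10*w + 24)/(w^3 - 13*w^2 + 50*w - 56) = (w + 3)/(w - 7)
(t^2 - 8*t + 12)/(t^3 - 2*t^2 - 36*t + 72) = 1/(t + 6)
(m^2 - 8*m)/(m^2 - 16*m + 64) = m/(m - 8)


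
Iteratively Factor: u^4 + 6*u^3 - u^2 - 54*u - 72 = (u + 4)*(u^3 + 2*u^2 - 9*u - 18) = (u + 2)*(u + 4)*(u^2 - 9) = (u - 3)*(u + 2)*(u + 4)*(u + 3)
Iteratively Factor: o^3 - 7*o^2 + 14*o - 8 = (o - 1)*(o^2 - 6*o + 8) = (o - 2)*(o - 1)*(o - 4)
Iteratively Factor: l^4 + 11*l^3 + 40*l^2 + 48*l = (l + 3)*(l^3 + 8*l^2 + 16*l) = l*(l + 3)*(l^2 + 8*l + 16) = l*(l + 3)*(l + 4)*(l + 4)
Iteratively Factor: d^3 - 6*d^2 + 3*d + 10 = (d + 1)*(d^2 - 7*d + 10) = (d - 5)*(d + 1)*(d - 2)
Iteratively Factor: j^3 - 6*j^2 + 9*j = (j - 3)*(j^2 - 3*j) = j*(j - 3)*(j - 3)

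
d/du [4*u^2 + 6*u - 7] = 8*u + 6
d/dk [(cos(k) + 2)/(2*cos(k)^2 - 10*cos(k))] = (sin(k) - 10*sin(k)/cos(k)^2 + 4*tan(k))/(2*(cos(k) - 5)^2)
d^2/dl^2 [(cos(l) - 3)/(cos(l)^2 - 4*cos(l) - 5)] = (9*sin(l)^4*cos(l) - 8*sin(l)^4 + 126*sin(l)^2 + 61*cos(l)/2 + 18*cos(3*l) - cos(5*l)/2 + 48)/(sin(l)^2 + 4*cos(l) + 4)^3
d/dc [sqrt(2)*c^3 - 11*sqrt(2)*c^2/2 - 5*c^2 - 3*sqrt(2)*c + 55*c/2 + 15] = 3*sqrt(2)*c^2 - 11*sqrt(2)*c - 10*c - 3*sqrt(2) + 55/2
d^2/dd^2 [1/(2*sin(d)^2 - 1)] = (-4*cos(2*d)^2 + 4*cos(4*d) - 4)/cos(2*d)^3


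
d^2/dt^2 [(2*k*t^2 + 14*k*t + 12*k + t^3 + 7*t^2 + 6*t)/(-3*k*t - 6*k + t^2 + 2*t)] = -(2*(-3*k + 2*t + 2)^2*(2*k*t^2 + 14*k*t + 12*k + t^3 + 7*t^2 + 6*t) + 2*(2*k + 3*t + 7)*(3*k*t + 6*k - t^2 - 2*t)^2 + 2*(3*k*t + 6*k - t^2 - 2*t)*(2*k*t^2 + 14*k*t + 12*k + t^3 + 7*t^2 + 6*t + (-3*k + 2*t + 2)*(4*k*t + 14*k + 3*t^2 + 14*t + 6)))/(3*k*t + 6*k - t^2 - 2*t)^3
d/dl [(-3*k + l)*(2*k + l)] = -k + 2*l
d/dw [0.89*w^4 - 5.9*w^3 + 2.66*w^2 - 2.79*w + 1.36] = 3.56*w^3 - 17.7*w^2 + 5.32*w - 2.79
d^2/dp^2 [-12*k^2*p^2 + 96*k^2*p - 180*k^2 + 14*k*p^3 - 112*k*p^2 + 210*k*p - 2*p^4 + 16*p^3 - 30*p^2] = -24*k^2 + 84*k*p - 224*k - 24*p^2 + 96*p - 60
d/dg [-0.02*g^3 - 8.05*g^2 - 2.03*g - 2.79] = -0.06*g^2 - 16.1*g - 2.03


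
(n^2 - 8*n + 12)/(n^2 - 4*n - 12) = (n - 2)/(n + 2)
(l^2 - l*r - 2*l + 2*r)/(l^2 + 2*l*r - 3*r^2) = (l - 2)/(l + 3*r)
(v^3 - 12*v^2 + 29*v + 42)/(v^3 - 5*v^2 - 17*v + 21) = (v^2 - 5*v - 6)/(v^2 + 2*v - 3)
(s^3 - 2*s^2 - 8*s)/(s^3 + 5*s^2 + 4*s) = (s^2 - 2*s - 8)/(s^2 + 5*s + 4)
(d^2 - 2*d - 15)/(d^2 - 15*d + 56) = (d^2 - 2*d - 15)/(d^2 - 15*d + 56)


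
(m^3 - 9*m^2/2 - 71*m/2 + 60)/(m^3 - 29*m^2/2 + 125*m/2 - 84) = (2*m^2 + 7*m - 15)/(2*m^2 - 13*m + 21)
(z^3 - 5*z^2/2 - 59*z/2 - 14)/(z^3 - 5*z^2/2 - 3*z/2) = (z^2 - 3*z - 28)/(z*(z - 3))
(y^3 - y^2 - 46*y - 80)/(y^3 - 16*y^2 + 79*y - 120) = (y^2 + 7*y + 10)/(y^2 - 8*y + 15)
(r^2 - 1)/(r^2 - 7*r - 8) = (r - 1)/(r - 8)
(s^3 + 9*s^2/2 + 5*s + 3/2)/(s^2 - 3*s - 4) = (2*s^2 + 7*s + 3)/(2*(s - 4))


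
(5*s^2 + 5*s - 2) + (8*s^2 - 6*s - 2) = 13*s^2 - s - 4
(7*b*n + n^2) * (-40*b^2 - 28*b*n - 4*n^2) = -280*b^3*n - 236*b^2*n^2 - 56*b*n^3 - 4*n^4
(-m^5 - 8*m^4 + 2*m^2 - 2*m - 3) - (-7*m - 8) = -m^5 - 8*m^4 + 2*m^2 + 5*m + 5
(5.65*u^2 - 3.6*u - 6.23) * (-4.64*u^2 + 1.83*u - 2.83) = -26.216*u^4 + 27.0435*u^3 + 6.3297*u^2 - 1.2129*u + 17.6309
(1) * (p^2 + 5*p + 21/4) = p^2 + 5*p + 21/4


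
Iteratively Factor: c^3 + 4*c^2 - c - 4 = (c + 1)*(c^2 + 3*c - 4) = (c + 1)*(c + 4)*(c - 1)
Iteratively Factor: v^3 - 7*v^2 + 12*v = (v - 4)*(v^2 - 3*v) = v*(v - 4)*(v - 3)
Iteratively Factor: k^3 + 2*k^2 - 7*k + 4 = (k + 4)*(k^2 - 2*k + 1) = (k - 1)*(k + 4)*(k - 1)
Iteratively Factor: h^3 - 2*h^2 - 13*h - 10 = (h - 5)*(h^2 + 3*h + 2) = (h - 5)*(h + 2)*(h + 1)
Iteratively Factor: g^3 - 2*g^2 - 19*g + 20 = (g - 5)*(g^2 + 3*g - 4) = (g - 5)*(g + 4)*(g - 1)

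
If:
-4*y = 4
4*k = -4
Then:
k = -1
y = -1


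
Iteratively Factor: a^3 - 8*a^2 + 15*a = (a - 3)*(a^2 - 5*a) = a*(a - 3)*(a - 5)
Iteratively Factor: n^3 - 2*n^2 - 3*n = (n + 1)*(n^2 - 3*n) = (n - 3)*(n + 1)*(n)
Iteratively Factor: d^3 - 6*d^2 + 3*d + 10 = (d - 5)*(d^2 - d - 2) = (d - 5)*(d - 2)*(d + 1)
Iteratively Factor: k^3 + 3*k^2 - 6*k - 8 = (k + 1)*(k^2 + 2*k - 8) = (k - 2)*(k + 1)*(k + 4)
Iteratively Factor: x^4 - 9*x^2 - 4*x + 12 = (x + 2)*(x^3 - 2*x^2 - 5*x + 6) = (x - 1)*(x + 2)*(x^2 - x - 6) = (x - 1)*(x + 2)^2*(x - 3)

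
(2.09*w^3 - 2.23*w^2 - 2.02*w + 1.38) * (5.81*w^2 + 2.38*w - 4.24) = 12.1429*w^5 - 7.9821*w^4 - 25.9052*w^3 + 12.6654*w^2 + 11.8492*w - 5.8512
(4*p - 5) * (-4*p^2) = -16*p^3 + 20*p^2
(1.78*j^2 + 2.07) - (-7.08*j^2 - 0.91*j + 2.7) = 8.86*j^2 + 0.91*j - 0.63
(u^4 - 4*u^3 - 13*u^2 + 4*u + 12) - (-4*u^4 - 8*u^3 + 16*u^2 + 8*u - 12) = 5*u^4 + 4*u^3 - 29*u^2 - 4*u + 24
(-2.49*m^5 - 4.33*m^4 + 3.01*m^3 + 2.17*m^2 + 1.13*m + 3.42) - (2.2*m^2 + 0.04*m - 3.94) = -2.49*m^5 - 4.33*m^4 + 3.01*m^3 - 0.0300000000000002*m^2 + 1.09*m + 7.36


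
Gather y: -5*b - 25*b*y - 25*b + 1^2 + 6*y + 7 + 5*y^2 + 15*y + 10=-30*b + 5*y^2 + y*(21 - 25*b) + 18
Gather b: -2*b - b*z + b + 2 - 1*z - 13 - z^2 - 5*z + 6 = b*(-z - 1) - z^2 - 6*z - 5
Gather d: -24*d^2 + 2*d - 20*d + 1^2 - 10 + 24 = -24*d^2 - 18*d + 15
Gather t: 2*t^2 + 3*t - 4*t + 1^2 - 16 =2*t^2 - t - 15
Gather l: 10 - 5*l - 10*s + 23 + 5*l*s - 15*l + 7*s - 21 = l*(5*s - 20) - 3*s + 12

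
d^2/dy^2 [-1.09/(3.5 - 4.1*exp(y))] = (18.3229*exp(y) + 15.6415)*exp(y)/(4.1*exp(y) - 3.5)^3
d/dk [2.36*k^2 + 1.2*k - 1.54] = 4.72*k + 1.2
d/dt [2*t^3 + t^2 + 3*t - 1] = 6*t^2 + 2*t + 3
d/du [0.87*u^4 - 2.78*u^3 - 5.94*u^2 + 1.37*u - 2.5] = 3.48*u^3 - 8.34*u^2 - 11.88*u + 1.37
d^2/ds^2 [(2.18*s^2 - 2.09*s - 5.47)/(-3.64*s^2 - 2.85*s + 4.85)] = (100.613968*s^3 + 203.937552*s^2 + 561.85584*s + 237.21486)/(48.228544*s^6 + 113.28408*s^5 - 104.08398*s^4 - 278.734275*s^3 + 138.683325*s^2 + 201.117375*s - 114.084125)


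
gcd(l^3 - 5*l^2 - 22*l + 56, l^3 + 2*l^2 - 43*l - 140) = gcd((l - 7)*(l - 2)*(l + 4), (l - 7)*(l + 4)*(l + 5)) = l^2 - 3*l - 28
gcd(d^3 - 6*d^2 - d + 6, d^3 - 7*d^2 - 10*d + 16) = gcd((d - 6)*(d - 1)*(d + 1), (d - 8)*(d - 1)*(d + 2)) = d - 1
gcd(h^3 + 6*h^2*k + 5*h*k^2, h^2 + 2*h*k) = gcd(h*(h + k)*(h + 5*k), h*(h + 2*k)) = h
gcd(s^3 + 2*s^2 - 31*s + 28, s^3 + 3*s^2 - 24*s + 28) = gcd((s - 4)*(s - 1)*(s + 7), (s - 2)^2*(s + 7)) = s + 7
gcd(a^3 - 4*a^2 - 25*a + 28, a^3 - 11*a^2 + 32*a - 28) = a - 7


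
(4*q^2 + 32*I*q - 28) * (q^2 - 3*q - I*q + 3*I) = 4*q^4 - 12*q^3 + 28*I*q^3 + 4*q^2 - 84*I*q^2 - 12*q + 28*I*q - 84*I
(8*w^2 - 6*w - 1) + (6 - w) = 8*w^2 - 7*w + 5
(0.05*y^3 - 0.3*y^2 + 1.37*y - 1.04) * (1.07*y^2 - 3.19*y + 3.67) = 0.0535*y^5 - 0.4805*y^4 + 2.6064*y^3 - 6.5841*y^2 + 8.3455*y - 3.8168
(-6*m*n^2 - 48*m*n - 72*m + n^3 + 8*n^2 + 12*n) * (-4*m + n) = 24*m^2*n^2 + 192*m^2*n + 288*m^2 - 10*m*n^3 - 80*m*n^2 - 120*m*n + n^4 + 8*n^3 + 12*n^2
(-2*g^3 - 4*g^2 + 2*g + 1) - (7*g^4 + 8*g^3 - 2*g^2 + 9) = -7*g^4 - 10*g^3 - 2*g^2 + 2*g - 8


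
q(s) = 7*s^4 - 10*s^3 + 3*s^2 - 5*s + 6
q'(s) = 28*s^3 - 30*s^2 + 6*s - 5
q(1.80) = 21.88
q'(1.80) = 71.90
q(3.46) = 613.63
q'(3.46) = 816.42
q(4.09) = 1310.36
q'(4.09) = 1433.40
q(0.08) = 5.61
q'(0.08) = -4.70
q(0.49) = 3.50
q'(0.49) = -5.97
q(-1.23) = 51.32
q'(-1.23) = -109.87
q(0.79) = 1.72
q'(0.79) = -5.18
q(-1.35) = 66.07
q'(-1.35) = -136.67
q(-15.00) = 388881.00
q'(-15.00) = -101345.00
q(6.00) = 6996.00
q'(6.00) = 4999.00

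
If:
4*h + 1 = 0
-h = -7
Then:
No Solution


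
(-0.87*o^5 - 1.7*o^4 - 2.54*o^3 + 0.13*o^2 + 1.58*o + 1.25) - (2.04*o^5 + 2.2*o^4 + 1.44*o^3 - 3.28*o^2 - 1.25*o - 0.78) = -2.91*o^5 - 3.9*o^4 - 3.98*o^3 + 3.41*o^2 + 2.83*o + 2.03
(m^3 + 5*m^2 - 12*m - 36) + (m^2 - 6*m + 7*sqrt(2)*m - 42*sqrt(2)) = m^3 + 6*m^2 - 18*m + 7*sqrt(2)*m - 42*sqrt(2) - 36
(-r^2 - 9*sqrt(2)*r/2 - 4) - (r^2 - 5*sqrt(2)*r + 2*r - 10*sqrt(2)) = -2*r^2 - 2*r + sqrt(2)*r/2 - 4 + 10*sqrt(2)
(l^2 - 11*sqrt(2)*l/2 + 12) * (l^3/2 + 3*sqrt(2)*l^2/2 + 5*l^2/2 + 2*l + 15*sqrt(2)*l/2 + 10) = l^5/2 - 5*sqrt(2)*l^4/4 + 5*l^4/2 - 25*sqrt(2)*l^3/4 - 17*l^3/2 - 85*l^2/2 + 7*sqrt(2)*l^2 + 24*l + 35*sqrt(2)*l + 120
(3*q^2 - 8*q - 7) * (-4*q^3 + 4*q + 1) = -12*q^5 + 32*q^4 + 40*q^3 - 29*q^2 - 36*q - 7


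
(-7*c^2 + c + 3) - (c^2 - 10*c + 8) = -8*c^2 + 11*c - 5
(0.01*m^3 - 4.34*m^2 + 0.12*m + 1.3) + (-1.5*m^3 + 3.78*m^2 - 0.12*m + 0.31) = -1.49*m^3 - 0.56*m^2 + 1.61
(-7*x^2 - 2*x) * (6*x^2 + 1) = -42*x^4 - 12*x^3 - 7*x^2 - 2*x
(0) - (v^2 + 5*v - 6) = -v^2 - 5*v + 6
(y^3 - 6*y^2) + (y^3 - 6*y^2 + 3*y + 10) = 2*y^3 - 12*y^2 + 3*y + 10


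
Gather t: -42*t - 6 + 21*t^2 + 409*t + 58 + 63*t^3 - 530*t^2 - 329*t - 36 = 63*t^3 - 509*t^2 + 38*t + 16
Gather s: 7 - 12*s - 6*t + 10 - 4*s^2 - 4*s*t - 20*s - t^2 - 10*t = -4*s^2 + s*(-4*t - 32) - t^2 - 16*t + 17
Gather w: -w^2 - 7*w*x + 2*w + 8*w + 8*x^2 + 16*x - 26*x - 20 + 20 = -w^2 + w*(10 - 7*x) + 8*x^2 - 10*x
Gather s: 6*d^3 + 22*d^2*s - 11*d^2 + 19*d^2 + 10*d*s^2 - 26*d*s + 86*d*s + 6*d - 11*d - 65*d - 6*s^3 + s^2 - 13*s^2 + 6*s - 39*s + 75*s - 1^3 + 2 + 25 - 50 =6*d^3 + 8*d^2 - 70*d - 6*s^3 + s^2*(10*d - 12) + s*(22*d^2 + 60*d + 42) - 24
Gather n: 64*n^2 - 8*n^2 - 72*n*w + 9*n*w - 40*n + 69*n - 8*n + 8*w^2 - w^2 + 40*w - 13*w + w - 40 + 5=56*n^2 + n*(21 - 63*w) + 7*w^2 + 28*w - 35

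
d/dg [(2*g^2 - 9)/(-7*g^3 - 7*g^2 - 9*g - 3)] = (14*g^4 - 207*g^2 - 138*g - 81)/(49*g^6 + 98*g^5 + 175*g^4 + 168*g^3 + 123*g^2 + 54*g + 9)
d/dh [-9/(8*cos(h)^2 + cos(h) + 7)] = -9*(16*cos(h) + 1)*sin(h)/(8*cos(h)^2 + cos(h) + 7)^2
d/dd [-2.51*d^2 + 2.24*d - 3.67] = 2.24 - 5.02*d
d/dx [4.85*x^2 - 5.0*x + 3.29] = 9.7*x - 5.0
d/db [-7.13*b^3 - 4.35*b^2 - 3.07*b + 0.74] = -21.39*b^2 - 8.7*b - 3.07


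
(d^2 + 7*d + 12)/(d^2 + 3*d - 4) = (d + 3)/(d - 1)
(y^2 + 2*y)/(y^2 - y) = (y + 2)/(y - 1)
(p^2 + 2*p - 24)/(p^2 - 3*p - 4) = (p + 6)/(p + 1)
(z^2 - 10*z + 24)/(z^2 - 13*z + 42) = (z - 4)/(z - 7)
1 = 1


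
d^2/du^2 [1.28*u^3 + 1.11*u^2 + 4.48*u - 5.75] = 7.68*u + 2.22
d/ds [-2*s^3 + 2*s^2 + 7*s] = -6*s^2 + 4*s + 7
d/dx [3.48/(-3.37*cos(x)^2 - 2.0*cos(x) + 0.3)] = -(23.4552*cos(x) + 6.96)*sin(x)/(3.37*cos(x)^2 + 2.0*cos(x) - 0.3)^2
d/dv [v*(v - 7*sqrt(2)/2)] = 2*v - 7*sqrt(2)/2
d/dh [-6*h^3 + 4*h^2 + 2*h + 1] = -18*h^2 + 8*h + 2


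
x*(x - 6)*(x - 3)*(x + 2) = x^4 - 7*x^3 + 36*x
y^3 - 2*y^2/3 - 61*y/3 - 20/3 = (y - 5)*(y + 1/3)*(y + 4)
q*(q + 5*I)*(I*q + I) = I*q^3 - 5*q^2 + I*q^2 - 5*q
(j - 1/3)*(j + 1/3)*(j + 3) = j^3 + 3*j^2 - j/9 - 1/3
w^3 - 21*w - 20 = (w - 5)*(w + 1)*(w + 4)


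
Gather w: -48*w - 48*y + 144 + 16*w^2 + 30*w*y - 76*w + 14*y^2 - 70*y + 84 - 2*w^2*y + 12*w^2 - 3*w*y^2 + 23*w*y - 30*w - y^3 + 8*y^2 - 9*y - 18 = w^2*(28 - 2*y) + w*(-3*y^2 + 53*y - 154) - y^3 + 22*y^2 - 127*y + 210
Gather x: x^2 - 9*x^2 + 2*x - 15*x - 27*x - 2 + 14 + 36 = -8*x^2 - 40*x + 48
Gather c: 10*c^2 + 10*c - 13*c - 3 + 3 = 10*c^2 - 3*c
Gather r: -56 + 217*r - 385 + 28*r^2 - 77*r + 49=28*r^2 + 140*r - 392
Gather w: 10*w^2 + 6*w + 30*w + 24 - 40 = 10*w^2 + 36*w - 16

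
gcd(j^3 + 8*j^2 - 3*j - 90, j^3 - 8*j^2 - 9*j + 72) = j - 3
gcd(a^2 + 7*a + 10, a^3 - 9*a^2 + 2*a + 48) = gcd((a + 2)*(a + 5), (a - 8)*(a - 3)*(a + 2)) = a + 2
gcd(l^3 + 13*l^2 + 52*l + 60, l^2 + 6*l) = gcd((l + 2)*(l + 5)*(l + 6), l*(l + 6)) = l + 6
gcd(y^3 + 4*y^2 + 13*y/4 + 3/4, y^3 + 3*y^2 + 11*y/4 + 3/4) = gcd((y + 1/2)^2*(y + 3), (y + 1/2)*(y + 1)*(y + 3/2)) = y + 1/2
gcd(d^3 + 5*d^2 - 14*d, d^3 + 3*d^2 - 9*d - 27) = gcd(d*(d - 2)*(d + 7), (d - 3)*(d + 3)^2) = 1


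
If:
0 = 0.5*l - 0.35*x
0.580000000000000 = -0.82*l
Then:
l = -0.71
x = -1.01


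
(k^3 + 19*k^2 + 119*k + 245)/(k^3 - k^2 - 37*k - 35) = (k^2 + 14*k + 49)/(k^2 - 6*k - 7)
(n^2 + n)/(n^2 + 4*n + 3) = n/(n + 3)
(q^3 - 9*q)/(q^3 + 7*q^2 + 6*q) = (q^2 - 9)/(q^2 + 7*q + 6)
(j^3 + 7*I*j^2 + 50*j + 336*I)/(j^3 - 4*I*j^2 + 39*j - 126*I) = (j + 8*I)/(j - 3*I)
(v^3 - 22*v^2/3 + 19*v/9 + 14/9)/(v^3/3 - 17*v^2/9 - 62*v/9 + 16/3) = (3*v^2 - 20*v - 7)/(v^2 - 5*v - 24)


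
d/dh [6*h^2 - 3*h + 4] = 12*h - 3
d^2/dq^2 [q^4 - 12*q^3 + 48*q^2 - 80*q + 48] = 12*q^2 - 72*q + 96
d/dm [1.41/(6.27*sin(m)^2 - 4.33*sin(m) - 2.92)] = (6.1053 - 17.6814*sin(m))*cos(m)/(-6.27*sin(m)^2 + 4.33*sin(m) + 2.92)^2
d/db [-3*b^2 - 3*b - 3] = -6*b - 3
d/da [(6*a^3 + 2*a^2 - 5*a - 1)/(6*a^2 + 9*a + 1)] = 2*(18*a^4 + 54*a^3 + 33*a^2 + 8*a + 2)/(36*a^4 + 108*a^3 + 93*a^2 + 18*a + 1)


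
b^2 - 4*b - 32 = (b - 8)*(b + 4)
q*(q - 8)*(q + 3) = q^3 - 5*q^2 - 24*q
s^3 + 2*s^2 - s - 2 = (s - 1)*(s + 1)*(s + 2)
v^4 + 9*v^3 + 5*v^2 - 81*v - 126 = (v - 3)*(v + 2)*(v + 3)*(v + 7)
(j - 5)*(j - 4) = j^2 - 9*j + 20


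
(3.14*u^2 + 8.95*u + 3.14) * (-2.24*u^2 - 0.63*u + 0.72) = -7.0336*u^4 - 22.0262*u^3 - 10.4113*u^2 + 4.4658*u + 2.2608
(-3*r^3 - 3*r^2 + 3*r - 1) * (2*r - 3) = -6*r^4 + 3*r^3 + 15*r^2 - 11*r + 3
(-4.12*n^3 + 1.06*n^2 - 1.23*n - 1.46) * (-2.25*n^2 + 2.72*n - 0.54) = 9.27*n^5 - 13.5914*n^4 + 7.8755*n^3 - 0.633*n^2 - 3.307*n + 0.7884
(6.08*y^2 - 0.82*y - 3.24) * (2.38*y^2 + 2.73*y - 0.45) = 14.4704*y^4 + 14.6468*y^3 - 12.6858*y^2 - 8.4762*y + 1.458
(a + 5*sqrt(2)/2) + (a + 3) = 2*a + 3 + 5*sqrt(2)/2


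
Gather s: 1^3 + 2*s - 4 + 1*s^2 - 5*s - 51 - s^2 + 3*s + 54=0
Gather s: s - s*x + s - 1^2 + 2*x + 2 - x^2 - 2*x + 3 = s*(2 - x) - x^2 + 4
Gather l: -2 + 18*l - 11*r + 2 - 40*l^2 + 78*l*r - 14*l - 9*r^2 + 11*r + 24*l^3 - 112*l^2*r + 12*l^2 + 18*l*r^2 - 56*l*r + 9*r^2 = 24*l^3 + l^2*(-112*r - 28) + l*(18*r^2 + 22*r + 4)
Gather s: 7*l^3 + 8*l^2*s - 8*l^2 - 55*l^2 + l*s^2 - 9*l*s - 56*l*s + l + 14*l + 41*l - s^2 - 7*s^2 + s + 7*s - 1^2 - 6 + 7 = 7*l^3 - 63*l^2 + 56*l + s^2*(l - 8) + s*(8*l^2 - 65*l + 8)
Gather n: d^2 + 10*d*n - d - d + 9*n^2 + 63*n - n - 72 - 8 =d^2 - 2*d + 9*n^2 + n*(10*d + 62) - 80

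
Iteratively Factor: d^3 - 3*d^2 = (d)*(d^2 - 3*d) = d*(d - 3)*(d)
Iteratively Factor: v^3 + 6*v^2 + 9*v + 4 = (v + 1)*(v^2 + 5*v + 4) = (v + 1)*(v + 4)*(v + 1)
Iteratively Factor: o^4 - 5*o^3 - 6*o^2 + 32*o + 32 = (o - 4)*(o^3 - o^2 - 10*o - 8) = (o - 4)*(o + 2)*(o^2 - 3*o - 4) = (o - 4)^2*(o + 2)*(o + 1)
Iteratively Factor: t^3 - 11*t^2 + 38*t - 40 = (t - 2)*(t^2 - 9*t + 20) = (t - 4)*(t - 2)*(t - 5)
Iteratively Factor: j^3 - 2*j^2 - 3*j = (j)*(j^2 - 2*j - 3) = j*(j + 1)*(j - 3)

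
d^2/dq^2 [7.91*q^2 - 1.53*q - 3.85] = 15.8200000000000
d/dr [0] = 0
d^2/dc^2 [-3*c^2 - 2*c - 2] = -6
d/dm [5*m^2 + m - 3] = 10*m + 1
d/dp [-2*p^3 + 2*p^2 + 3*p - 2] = -6*p^2 + 4*p + 3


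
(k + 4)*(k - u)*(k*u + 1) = k^3*u - k^2*u^2 + 4*k^2*u + k^2 - 4*k*u^2 - k*u + 4*k - 4*u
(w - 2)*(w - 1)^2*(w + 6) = w^4 + 2*w^3 - 19*w^2 + 28*w - 12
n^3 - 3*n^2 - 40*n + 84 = (n - 7)*(n - 2)*(n + 6)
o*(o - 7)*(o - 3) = o^3 - 10*o^2 + 21*o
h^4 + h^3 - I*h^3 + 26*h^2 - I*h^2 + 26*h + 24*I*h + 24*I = (h + 1)*(h - 6*I)*(h + I)*(h + 4*I)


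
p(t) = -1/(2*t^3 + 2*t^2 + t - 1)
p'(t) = -(-6*t^2 - 4*t - 1)/(2*t^3 + 2*t^2 + t - 1)^2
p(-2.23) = 0.06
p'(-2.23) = 0.09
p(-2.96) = 0.03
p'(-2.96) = 0.03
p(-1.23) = 0.34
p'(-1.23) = 0.60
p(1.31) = -0.12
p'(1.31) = 0.24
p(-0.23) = 0.87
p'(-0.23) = 0.30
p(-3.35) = 0.02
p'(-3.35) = 0.02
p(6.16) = -0.00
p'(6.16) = 0.00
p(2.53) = -0.02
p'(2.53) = 0.02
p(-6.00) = 0.00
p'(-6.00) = 0.00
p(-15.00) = 0.00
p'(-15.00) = 0.00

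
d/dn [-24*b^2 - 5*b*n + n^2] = -5*b + 2*n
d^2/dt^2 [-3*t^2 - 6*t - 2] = -6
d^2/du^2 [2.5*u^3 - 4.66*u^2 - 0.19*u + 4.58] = 15.0*u - 9.32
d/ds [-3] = 0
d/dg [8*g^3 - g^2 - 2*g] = 24*g^2 - 2*g - 2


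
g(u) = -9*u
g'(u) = -9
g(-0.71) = 6.39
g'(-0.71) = -9.00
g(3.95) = -35.55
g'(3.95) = -9.00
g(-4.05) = 36.45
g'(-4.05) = -9.00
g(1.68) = -15.12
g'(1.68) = -9.00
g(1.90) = -17.10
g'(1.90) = -9.00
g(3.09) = -27.81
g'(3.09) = -9.00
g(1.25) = -11.25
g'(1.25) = -9.00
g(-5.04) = 45.36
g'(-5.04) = -9.00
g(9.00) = -81.00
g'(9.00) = -9.00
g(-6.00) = 54.00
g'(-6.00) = -9.00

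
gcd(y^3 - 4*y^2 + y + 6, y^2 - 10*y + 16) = y - 2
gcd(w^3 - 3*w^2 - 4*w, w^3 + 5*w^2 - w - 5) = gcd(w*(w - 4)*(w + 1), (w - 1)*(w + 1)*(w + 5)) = w + 1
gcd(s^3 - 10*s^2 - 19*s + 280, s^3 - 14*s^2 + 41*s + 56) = s^2 - 15*s + 56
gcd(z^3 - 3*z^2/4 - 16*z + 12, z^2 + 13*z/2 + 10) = z + 4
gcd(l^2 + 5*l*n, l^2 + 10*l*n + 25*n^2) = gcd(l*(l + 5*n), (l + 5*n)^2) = l + 5*n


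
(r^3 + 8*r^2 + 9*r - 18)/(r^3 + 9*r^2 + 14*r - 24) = (r + 3)/(r + 4)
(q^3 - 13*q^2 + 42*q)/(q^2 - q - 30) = q*(q - 7)/(q + 5)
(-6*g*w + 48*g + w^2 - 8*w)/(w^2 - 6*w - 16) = (-6*g + w)/(w + 2)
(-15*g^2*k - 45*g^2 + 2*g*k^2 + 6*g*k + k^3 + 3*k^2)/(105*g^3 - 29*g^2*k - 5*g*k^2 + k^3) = (-k - 3)/(7*g - k)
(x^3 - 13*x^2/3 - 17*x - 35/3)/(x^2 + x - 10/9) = 3*(x^2 - 6*x - 7)/(3*x - 2)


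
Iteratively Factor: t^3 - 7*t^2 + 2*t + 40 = (t - 4)*(t^2 - 3*t - 10) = (t - 4)*(t + 2)*(t - 5)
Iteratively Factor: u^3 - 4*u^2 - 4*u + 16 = (u - 4)*(u^2 - 4) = (u - 4)*(u + 2)*(u - 2)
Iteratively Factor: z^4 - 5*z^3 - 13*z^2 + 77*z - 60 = (z + 4)*(z^3 - 9*z^2 + 23*z - 15) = (z - 1)*(z + 4)*(z^2 - 8*z + 15) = (z - 3)*(z - 1)*(z + 4)*(z - 5)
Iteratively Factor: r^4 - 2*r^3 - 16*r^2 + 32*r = (r - 2)*(r^3 - 16*r) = r*(r - 2)*(r^2 - 16) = r*(r - 2)*(r + 4)*(r - 4)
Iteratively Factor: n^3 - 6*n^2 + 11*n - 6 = (n - 1)*(n^2 - 5*n + 6) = (n - 2)*(n - 1)*(n - 3)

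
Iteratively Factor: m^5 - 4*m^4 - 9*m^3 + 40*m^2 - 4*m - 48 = (m - 2)*(m^4 - 2*m^3 - 13*m^2 + 14*m + 24) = (m - 2)^2*(m^3 - 13*m - 12) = (m - 2)^2*(m + 3)*(m^2 - 3*m - 4) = (m - 2)^2*(m + 1)*(m + 3)*(m - 4)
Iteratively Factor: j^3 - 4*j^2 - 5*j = (j + 1)*(j^2 - 5*j) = j*(j + 1)*(j - 5)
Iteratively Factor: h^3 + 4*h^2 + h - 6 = (h + 3)*(h^2 + h - 2) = (h - 1)*(h + 3)*(h + 2)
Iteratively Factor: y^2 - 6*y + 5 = (y - 5)*(y - 1)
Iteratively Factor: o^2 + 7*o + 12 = (o + 3)*(o + 4)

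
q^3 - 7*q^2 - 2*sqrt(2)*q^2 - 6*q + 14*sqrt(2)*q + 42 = (q - 7)*(q - 3*sqrt(2))*(q + sqrt(2))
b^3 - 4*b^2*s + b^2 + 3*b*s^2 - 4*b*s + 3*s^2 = (b + 1)*(b - 3*s)*(b - s)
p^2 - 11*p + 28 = (p - 7)*(p - 4)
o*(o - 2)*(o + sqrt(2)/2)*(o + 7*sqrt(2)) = o^4 - 2*o^3 + 15*sqrt(2)*o^3/2 - 15*sqrt(2)*o^2 + 7*o^2 - 14*o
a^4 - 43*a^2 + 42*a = a*(a - 6)*(a - 1)*(a + 7)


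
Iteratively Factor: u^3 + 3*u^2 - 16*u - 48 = (u - 4)*(u^2 + 7*u + 12) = (u - 4)*(u + 4)*(u + 3)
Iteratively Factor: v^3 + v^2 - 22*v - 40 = (v - 5)*(v^2 + 6*v + 8) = (v - 5)*(v + 2)*(v + 4)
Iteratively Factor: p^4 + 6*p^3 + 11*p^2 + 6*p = (p + 1)*(p^3 + 5*p^2 + 6*p) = (p + 1)*(p + 2)*(p^2 + 3*p) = p*(p + 1)*(p + 2)*(p + 3)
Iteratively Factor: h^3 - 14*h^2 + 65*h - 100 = (h - 5)*(h^2 - 9*h + 20) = (h - 5)*(h - 4)*(h - 5)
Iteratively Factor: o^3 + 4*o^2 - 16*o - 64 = (o - 4)*(o^2 + 8*o + 16) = (o - 4)*(o + 4)*(o + 4)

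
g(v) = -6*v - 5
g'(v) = -6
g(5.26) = -36.56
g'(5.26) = -6.00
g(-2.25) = 8.50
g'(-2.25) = -6.00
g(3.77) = -27.62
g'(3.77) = -6.00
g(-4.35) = 21.10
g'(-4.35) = -6.00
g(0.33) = -6.98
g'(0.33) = -6.00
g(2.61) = -20.66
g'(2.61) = -6.00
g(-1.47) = 3.82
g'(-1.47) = -6.00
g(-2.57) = 10.42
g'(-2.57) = -6.00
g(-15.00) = 85.00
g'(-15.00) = -6.00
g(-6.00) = 31.00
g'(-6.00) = -6.00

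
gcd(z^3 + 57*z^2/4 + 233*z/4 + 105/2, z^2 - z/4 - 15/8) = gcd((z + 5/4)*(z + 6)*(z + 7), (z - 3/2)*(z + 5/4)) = z + 5/4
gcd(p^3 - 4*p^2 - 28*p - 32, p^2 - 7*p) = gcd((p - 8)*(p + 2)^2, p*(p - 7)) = 1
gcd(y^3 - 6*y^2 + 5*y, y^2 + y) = y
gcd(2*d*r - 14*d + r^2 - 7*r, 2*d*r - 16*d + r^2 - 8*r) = 2*d + r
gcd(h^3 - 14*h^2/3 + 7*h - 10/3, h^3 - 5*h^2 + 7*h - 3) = h - 1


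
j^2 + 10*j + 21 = (j + 3)*(j + 7)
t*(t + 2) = t^2 + 2*t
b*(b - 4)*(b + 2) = b^3 - 2*b^2 - 8*b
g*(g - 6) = g^2 - 6*g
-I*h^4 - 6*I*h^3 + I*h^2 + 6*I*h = h*(h - 1)*(h + 6)*(-I*h - I)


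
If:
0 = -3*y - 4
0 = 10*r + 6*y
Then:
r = 4/5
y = -4/3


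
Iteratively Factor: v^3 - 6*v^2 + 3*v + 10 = (v - 2)*(v^2 - 4*v - 5) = (v - 5)*(v - 2)*(v + 1)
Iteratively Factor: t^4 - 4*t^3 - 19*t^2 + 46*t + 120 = (t + 3)*(t^3 - 7*t^2 + 2*t + 40) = (t - 4)*(t + 3)*(t^2 - 3*t - 10) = (t - 5)*(t - 4)*(t + 3)*(t + 2)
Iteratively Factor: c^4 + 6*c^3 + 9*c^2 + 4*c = (c)*(c^3 + 6*c^2 + 9*c + 4) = c*(c + 1)*(c^2 + 5*c + 4) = c*(c + 1)^2*(c + 4)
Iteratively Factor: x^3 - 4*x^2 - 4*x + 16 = (x - 2)*(x^2 - 2*x - 8) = (x - 4)*(x - 2)*(x + 2)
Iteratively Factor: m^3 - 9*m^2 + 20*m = (m - 5)*(m^2 - 4*m) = (m - 5)*(m - 4)*(m)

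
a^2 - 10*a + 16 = (a - 8)*(a - 2)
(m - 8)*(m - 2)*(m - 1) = m^3 - 11*m^2 + 26*m - 16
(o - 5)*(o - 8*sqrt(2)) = o^2 - 8*sqrt(2)*o - 5*o + 40*sqrt(2)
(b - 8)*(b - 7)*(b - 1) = b^3 - 16*b^2 + 71*b - 56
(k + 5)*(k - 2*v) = k^2 - 2*k*v + 5*k - 10*v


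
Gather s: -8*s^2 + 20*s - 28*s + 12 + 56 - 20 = -8*s^2 - 8*s + 48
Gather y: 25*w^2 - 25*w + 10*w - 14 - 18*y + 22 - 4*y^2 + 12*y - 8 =25*w^2 - 15*w - 4*y^2 - 6*y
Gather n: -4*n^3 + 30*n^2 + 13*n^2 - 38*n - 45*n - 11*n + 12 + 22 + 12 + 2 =-4*n^3 + 43*n^2 - 94*n + 48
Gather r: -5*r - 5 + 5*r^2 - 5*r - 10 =5*r^2 - 10*r - 15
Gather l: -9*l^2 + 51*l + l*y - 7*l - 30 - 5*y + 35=-9*l^2 + l*(y + 44) - 5*y + 5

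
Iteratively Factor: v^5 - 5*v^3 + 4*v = (v)*(v^4 - 5*v^2 + 4) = v*(v - 1)*(v^3 + v^2 - 4*v - 4) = v*(v - 1)*(v + 1)*(v^2 - 4) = v*(v - 2)*(v - 1)*(v + 1)*(v + 2)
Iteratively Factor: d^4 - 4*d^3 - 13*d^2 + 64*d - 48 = (d - 3)*(d^3 - d^2 - 16*d + 16) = (d - 4)*(d - 3)*(d^2 + 3*d - 4) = (d - 4)*(d - 3)*(d + 4)*(d - 1)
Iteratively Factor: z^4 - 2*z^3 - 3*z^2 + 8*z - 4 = (z - 2)*(z^3 - 3*z + 2) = (z - 2)*(z - 1)*(z^2 + z - 2) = (z - 2)*(z - 1)^2*(z + 2)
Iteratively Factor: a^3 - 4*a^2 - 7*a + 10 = (a + 2)*(a^2 - 6*a + 5) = (a - 1)*(a + 2)*(a - 5)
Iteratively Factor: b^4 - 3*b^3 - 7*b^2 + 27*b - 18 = (b - 2)*(b^3 - b^2 - 9*b + 9) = (b - 3)*(b - 2)*(b^2 + 2*b - 3) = (b - 3)*(b - 2)*(b - 1)*(b + 3)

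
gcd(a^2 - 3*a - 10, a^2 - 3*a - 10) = a^2 - 3*a - 10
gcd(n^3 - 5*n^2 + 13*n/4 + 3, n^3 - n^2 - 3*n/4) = n^2 - n - 3/4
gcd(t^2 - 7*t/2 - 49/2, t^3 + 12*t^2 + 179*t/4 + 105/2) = t + 7/2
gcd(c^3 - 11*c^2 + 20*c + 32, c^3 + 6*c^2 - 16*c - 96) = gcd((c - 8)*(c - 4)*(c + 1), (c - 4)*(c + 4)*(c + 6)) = c - 4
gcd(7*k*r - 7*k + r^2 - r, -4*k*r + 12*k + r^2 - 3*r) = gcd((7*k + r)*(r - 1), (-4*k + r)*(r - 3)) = 1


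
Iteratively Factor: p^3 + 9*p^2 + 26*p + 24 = (p + 4)*(p^2 + 5*p + 6) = (p + 2)*(p + 4)*(p + 3)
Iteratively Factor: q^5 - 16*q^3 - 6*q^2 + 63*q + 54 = (q + 3)*(q^4 - 3*q^3 - 7*q^2 + 15*q + 18) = (q - 3)*(q + 3)*(q^3 - 7*q - 6) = (q - 3)*(q + 1)*(q + 3)*(q^2 - q - 6) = (q - 3)^2*(q + 1)*(q + 3)*(q + 2)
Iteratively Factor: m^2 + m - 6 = (m + 3)*(m - 2)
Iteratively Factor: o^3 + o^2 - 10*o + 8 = (o - 2)*(o^2 + 3*o - 4) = (o - 2)*(o - 1)*(o + 4)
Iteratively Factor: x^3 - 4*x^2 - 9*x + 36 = (x - 3)*(x^2 - x - 12) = (x - 3)*(x + 3)*(x - 4)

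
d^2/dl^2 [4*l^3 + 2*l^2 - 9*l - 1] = 24*l + 4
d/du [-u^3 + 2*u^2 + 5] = u*(4 - 3*u)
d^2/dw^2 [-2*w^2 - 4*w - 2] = -4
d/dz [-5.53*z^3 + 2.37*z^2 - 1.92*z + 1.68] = -16.59*z^2 + 4.74*z - 1.92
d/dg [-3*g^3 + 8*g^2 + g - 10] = -9*g^2 + 16*g + 1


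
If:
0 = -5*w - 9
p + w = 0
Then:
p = 9/5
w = -9/5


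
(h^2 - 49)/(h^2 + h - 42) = (h - 7)/(h - 6)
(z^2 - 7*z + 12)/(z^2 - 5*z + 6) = (z - 4)/(z - 2)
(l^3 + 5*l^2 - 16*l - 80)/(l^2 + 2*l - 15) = (l^2 - 16)/(l - 3)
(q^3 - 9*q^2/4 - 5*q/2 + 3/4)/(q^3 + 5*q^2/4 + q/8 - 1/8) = 2*(q - 3)/(2*q + 1)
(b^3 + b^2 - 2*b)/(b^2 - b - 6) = b*(b - 1)/(b - 3)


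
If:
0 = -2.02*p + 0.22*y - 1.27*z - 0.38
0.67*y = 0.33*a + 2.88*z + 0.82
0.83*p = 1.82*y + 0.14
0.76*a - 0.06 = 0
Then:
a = 0.08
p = -0.00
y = -0.08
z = -0.31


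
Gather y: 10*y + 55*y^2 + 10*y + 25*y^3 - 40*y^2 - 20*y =25*y^3 + 15*y^2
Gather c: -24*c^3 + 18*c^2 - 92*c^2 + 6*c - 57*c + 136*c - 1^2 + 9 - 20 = -24*c^3 - 74*c^2 + 85*c - 12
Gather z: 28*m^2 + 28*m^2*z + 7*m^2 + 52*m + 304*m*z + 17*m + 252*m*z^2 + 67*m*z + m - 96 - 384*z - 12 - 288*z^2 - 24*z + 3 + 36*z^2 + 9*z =35*m^2 + 70*m + z^2*(252*m - 252) + z*(28*m^2 + 371*m - 399) - 105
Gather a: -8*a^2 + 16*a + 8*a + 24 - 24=-8*a^2 + 24*a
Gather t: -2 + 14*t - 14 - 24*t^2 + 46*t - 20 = -24*t^2 + 60*t - 36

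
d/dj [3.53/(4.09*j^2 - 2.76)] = -28.8754*j/(4.09*j^2 - 2.76)^2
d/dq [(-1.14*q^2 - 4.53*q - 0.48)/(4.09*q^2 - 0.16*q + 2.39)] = (18.7101*q^2 - 1.5228*q - 10.9035)/(16.7281*q^4 - 1.3088*q^3 + 19.5758*q^2 - 0.7648*q + 5.7121)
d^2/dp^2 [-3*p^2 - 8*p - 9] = -6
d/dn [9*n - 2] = 9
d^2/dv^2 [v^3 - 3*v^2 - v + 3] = 6*v - 6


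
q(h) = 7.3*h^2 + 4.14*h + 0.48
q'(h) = 14.6*h + 4.14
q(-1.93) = 19.68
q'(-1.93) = -24.04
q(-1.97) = 20.65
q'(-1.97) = -24.62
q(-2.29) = 29.28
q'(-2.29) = -29.29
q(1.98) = 37.30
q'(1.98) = 33.05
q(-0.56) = 0.45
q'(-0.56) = -4.04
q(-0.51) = 0.27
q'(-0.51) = -3.31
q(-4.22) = 113.01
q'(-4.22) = -57.47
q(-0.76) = 1.55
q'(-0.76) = -6.96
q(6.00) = 288.12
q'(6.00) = 91.74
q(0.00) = 0.48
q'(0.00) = 4.14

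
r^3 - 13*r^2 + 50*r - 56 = (r - 7)*(r - 4)*(r - 2)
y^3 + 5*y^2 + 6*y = y*(y + 2)*(y + 3)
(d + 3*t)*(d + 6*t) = d^2 + 9*d*t + 18*t^2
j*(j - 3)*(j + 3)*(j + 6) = j^4 + 6*j^3 - 9*j^2 - 54*j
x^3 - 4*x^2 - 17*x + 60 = (x - 5)*(x - 3)*(x + 4)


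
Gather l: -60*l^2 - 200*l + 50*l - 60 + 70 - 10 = -60*l^2 - 150*l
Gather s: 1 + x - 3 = x - 2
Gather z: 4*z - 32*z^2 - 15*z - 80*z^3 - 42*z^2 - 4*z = -80*z^3 - 74*z^2 - 15*z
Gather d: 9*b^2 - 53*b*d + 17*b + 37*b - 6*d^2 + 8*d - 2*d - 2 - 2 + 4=9*b^2 + 54*b - 6*d^2 + d*(6 - 53*b)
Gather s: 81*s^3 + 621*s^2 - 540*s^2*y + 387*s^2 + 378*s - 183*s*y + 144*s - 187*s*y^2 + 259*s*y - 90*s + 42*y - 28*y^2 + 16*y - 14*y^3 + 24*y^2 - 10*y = 81*s^3 + s^2*(1008 - 540*y) + s*(-187*y^2 + 76*y + 432) - 14*y^3 - 4*y^2 + 48*y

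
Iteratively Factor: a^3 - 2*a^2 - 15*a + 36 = (a - 3)*(a^2 + a - 12) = (a - 3)*(a + 4)*(a - 3)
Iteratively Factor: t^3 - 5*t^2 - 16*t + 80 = (t - 5)*(t^2 - 16) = (t - 5)*(t + 4)*(t - 4)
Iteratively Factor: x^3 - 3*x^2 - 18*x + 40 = (x - 5)*(x^2 + 2*x - 8) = (x - 5)*(x - 2)*(x + 4)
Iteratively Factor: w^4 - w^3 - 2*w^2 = (w - 2)*(w^3 + w^2) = w*(w - 2)*(w^2 + w) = w*(w - 2)*(w + 1)*(w)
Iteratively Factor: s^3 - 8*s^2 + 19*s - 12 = (s - 3)*(s^2 - 5*s + 4) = (s - 3)*(s - 1)*(s - 4)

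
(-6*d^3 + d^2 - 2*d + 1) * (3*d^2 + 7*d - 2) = -18*d^5 - 39*d^4 + 13*d^3 - 13*d^2 + 11*d - 2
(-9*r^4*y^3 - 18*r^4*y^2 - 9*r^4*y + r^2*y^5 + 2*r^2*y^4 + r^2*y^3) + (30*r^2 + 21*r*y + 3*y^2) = -9*r^4*y^3 - 18*r^4*y^2 - 9*r^4*y + r^2*y^5 + 2*r^2*y^4 + r^2*y^3 + 30*r^2 + 21*r*y + 3*y^2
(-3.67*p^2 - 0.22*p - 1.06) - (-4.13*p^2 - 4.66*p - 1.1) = 0.46*p^2 + 4.44*p + 0.04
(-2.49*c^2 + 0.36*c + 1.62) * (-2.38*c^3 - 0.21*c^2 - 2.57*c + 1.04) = 5.9262*c^5 - 0.3339*c^4 + 2.4681*c^3 - 3.855*c^2 - 3.789*c + 1.6848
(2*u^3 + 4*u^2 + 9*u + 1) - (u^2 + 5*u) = 2*u^3 + 3*u^2 + 4*u + 1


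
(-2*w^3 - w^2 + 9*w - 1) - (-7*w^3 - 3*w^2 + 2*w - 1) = 5*w^3 + 2*w^2 + 7*w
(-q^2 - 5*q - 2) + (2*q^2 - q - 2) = q^2 - 6*q - 4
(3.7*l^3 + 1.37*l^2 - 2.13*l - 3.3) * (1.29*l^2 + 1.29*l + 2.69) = 4.773*l^5 + 6.5403*l^4 + 8.9726*l^3 - 3.3194*l^2 - 9.9867*l - 8.877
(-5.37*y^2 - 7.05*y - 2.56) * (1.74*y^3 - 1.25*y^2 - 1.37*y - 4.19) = -9.3438*y^5 - 5.5545*y^4 + 11.715*y^3 + 35.3588*y^2 + 33.0467*y + 10.7264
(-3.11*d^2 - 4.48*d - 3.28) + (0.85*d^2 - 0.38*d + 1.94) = -2.26*d^2 - 4.86*d - 1.34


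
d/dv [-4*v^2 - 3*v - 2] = -8*v - 3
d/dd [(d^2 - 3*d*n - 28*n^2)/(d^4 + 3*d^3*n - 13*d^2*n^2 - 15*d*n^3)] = 2*(-d^5 + 3*d^4*n + 65*d^3*n^2 + 99*d^2*n^3 - 364*d*n^4 - 210*n^5)/(d^2*(d^6 + 6*d^5*n - 17*d^4*n^2 - 108*d^3*n^3 + 79*d^2*n^4 + 390*d*n^5 + 225*n^6))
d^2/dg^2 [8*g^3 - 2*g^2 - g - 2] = 48*g - 4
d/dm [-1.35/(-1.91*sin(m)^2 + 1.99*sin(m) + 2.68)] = (2.6865 - 5.157*sin(m))*cos(m)/(-1.91*sin(m)^2 + 1.99*sin(m) + 2.68)^2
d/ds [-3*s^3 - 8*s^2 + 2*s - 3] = -9*s^2 - 16*s + 2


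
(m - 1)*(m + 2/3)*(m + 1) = m^3 + 2*m^2/3 - m - 2/3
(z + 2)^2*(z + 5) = z^3 + 9*z^2 + 24*z + 20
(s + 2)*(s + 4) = s^2 + 6*s + 8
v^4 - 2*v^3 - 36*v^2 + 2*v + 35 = (v - 7)*(v - 1)*(v + 1)*(v + 5)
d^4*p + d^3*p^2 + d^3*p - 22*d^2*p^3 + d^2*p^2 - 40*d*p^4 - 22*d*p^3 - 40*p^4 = (d - 5*p)*(d + 2*p)*(d + 4*p)*(d*p + p)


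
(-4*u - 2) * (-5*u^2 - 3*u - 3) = 20*u^3 + 22*u^2 + 18*u + 6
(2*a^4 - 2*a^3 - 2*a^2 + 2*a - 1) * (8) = 16*a^4 - 16*a^3 - 16*a^2 + 16*a - 8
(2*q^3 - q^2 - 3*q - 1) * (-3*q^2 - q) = -6*q^5 + q^4 + 10*q^3 + 6*q^2 + q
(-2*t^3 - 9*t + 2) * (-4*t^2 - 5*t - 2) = 8*t^5 + 10*t^4 + 40*t^3 + 37*t^2 + 8*t - 4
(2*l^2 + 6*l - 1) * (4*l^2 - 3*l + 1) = 8*l^4 + 18*l^3 - 20*l^2 + 9*l - 1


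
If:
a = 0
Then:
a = 0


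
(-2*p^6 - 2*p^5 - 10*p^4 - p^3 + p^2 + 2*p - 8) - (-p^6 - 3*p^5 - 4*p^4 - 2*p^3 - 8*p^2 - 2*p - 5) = -p^6 + p^5 - 6*p^4 + p^3 + 9*p^2 + 4*p - 3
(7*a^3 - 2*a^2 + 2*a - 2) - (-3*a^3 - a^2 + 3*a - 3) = 10*a^3 - a^2 - a + 1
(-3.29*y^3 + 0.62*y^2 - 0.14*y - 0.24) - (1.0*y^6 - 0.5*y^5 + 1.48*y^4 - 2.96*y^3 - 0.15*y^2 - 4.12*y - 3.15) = -1.0*y^6 + 0.5*y^5 - 1.48*y^4 - 0.33*y^3 + 0.77*y^2 + 3.98*y + 2.91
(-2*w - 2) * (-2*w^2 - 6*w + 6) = 4*w^3 + 16*w^2 - 12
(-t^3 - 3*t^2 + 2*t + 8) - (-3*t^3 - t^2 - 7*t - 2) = 2*t^3 - 2*t^2 + 9*t + 10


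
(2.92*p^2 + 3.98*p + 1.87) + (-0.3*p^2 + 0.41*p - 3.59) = 2.62*p^2 + 4.39*p - 1.72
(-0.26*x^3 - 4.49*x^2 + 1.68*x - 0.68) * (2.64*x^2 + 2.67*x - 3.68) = -0.6864*x^5 - 12.5478*x^4 - 6.5963*x^3 + 19.2136*x^2 - 7.998*x + 2.5024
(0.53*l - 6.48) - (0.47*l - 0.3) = 0.0600000000000001*l - 6.18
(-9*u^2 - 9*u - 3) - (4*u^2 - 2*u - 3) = -13*u^2 - 7*u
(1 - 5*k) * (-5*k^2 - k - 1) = 25*k^3 + 4*k - 1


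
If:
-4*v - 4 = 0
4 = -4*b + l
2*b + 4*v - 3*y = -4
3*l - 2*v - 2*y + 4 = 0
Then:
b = -27/16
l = -11/4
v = -1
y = -9/8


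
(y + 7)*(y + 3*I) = y^2 + 7*y + 3*I*y + 21*I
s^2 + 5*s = s*(s + 5)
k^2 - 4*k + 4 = (k - 2)^2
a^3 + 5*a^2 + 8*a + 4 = (a + 1)*(a + 2)^2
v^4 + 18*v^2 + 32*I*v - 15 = (v - 5*I)*(v + I)^2*(v + 3*I)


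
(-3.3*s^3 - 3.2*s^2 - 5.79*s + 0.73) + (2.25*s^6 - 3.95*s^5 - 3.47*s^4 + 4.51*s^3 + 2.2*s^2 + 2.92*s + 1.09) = 2.25*s^6 - 3.95*s^5 - 3.47*s^4 + 1.21*s^3 - 1.0*s^2 - 2.87*s + 1.82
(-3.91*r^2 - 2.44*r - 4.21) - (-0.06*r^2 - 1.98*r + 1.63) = -3.85*r^2 - 0.46*r - 5.84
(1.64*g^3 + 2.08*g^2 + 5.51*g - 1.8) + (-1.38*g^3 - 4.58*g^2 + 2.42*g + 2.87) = 0.26*g^3 - 2.5*g^2 + 7.93*g + 1.07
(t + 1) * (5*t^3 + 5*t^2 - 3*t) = 5*t^4 + 10*t^3 + 2*t^2 - 3*t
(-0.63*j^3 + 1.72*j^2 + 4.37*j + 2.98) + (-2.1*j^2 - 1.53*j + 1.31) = -0.63*j^3 - 0.38*j^2 + 2.84*j + 4.29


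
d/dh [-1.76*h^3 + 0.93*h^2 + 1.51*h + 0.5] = -5.28*h^2 + 1.86*h + 1.51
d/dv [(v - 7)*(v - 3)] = 2*v - 10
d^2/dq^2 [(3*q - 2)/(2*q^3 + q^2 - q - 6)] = 2*((3*q - 2)*(6*q^2 + 2*q - 1)^2 + (-18*q^2 - 6*q - (3*q - 2)*(6*q + 1) + 3)*(2*q^3 + q^2 - q - 6))/(2*q^3 + q^2 - q - 6)^3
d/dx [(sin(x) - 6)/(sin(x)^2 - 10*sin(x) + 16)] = (12*sin(x) + cos(x)^2 - 45)*cos(x)/(sin(x)^2 - 10*sin(x) + 16)^2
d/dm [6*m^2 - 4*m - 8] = 12*m - 4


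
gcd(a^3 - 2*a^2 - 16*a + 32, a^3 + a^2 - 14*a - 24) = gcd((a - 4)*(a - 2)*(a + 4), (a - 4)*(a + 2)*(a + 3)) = a - 4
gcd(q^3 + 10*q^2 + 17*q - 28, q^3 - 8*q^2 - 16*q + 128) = q + 4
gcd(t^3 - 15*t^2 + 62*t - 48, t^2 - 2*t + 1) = t - 1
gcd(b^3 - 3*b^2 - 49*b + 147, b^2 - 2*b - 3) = b - 3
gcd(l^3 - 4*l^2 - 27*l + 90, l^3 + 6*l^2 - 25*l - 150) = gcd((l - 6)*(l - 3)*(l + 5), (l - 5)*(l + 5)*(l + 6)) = l + 5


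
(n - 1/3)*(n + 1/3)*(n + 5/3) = n^3 + 5*n^2/3 - n/9 - 5/27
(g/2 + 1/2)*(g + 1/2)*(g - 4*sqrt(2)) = g^3/2 - 2*sqrt(2)*g^2 + 3*g^2/4 - 3*sqrt(2)*g + g/4 - sqrt(2)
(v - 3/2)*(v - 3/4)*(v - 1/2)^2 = v^4 - 13*v^3/4 + 29*v^2/8 - 27*v/16 + 9/32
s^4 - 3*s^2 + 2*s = s*(s - 1)^2*(s + 2)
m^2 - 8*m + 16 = (m - 4)^2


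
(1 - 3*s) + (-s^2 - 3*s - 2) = -s^2 - 6*s - 1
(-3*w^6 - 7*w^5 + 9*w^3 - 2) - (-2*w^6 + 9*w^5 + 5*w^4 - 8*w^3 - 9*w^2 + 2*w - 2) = -w^6 - 16*w^5 - 5*w^4 + 17*w^3 + 9*w^2 - 2*w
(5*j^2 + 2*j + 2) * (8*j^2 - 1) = 40*j^4 + 16*j^3 + 11*j^2 - 2*j - 2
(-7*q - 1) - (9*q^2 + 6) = -9*q^2 - 7*q - 7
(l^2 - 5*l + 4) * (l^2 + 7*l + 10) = l^4 + 2*l^3 - 21*l^2 - 22*l + 40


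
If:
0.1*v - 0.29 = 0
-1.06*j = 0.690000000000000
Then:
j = -0.65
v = 2.90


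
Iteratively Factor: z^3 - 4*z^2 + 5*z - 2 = (z - 1)*(z^2 - 3*z + 2) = (z - 2)*(z - 1)*(z - 1)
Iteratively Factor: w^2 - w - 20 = (w + 4)*(w - 5)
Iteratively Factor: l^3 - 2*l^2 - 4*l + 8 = (l - 2)*(l^2 - 4) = (l - 2)^2*(l + 2)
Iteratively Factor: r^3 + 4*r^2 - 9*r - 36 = (r + 3)*(r^2 + r - 12) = (r + 3)*(r + 4)*(r - 3)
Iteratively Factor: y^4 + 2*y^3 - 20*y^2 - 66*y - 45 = (y + 1)*(y^3 + y^2 - 21*y - 45) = (y + 1)*(y + 3)*(y^2 - 2*y - 15) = (y + 1)*(y + 3)^2*(y - 5)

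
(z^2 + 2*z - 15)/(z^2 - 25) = (z - 3)/(z - 5)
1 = 1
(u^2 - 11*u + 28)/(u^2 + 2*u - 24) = (u - 7)/(u + 6)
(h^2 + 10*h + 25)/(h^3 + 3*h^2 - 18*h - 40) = (h + 5)/(h^2 - 2*h - 8)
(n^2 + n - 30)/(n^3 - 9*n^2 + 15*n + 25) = (n + 6)/(n^2 - 4*n - 5)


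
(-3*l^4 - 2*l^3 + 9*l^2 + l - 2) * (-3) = 9*l^4 + 6*l^3 - 27*l^2 - 3*l + 6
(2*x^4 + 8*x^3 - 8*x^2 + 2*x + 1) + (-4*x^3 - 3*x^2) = 2*x^4 + 4*x^3 - 11*x^2 + 2*x + 1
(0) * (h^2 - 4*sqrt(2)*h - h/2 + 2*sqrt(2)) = 0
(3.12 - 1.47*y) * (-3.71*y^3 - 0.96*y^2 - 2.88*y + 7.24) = 5.4537*y^4 - 10.164*y^3 + 1.2384*y^2 - 19.6284*y + 22.5888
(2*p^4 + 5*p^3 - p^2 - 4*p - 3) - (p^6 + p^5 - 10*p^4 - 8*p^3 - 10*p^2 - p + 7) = -p^6 - p^5 + 12*p^4 + 13*p^3 + 9*p^2 - 3*p - 10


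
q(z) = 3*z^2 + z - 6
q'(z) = 6*z + 1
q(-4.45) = 48.96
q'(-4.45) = -25.70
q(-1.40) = -1.52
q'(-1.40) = -7.40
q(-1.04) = -3.80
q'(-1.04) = -5.24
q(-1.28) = -2.36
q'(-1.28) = -6.68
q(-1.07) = -3.64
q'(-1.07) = -5.42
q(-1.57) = -0.18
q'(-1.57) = -8.42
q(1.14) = -0.96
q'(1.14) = 7.84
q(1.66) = 3.93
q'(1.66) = 10.96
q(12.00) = 438.00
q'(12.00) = 73.00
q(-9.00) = 228.00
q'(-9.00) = -53.00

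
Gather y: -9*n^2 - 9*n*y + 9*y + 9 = -9*n^2 + y*(9 - 9*n) + 9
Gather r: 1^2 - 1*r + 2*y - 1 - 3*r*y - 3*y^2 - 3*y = r*(-3*y - 1) - 3*y^2 - y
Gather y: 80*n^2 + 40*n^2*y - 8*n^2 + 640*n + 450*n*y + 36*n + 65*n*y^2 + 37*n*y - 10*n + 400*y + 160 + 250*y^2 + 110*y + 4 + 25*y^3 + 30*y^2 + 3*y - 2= 72*n^2 + 666*n + 25*y^3 + y^2*(65*n + 280) + y*(40*n^2 + 487*n + 513) + 162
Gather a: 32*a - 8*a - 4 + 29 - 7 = 24*a + 18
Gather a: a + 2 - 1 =a + 1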